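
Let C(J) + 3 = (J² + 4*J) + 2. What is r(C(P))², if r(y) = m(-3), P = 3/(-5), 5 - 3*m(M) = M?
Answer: 64/9 ≈ 7.1111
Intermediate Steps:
m(M) = 5/3 - M/3
P = -⅗ (P = 3*(-⅕) = -⅗ ≈ -0.60000)
C(J) = -1 + J² + 4*J (C(J) = -3 + ((J² + 4*J) + 2) = -3 + (2 + J² + 4*J) = -1 + J² + 4*J)
r(y) = 8/3 (r(y) = 5/3 - ⅓*(-3) = 5/3 + 1 = 8/3)
r(C(P))² = (8/3)² = 64/9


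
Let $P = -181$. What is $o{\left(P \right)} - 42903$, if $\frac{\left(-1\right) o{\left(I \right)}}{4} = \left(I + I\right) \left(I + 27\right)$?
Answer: $-265895$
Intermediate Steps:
$o{\left(I \right)} = - 8 I \left(27 + I\right)$ ($o{\left(I \right)} = - 4 \left(I + I\right) \left(I + 27\right) = - 4 \cdot 2 I \left(27 + I\right) = - 8 I \left(27 + I\right)$)
$o{\left(P \right)} - 42903 = \left(-8\right) \left(-181\right) \left(27 - 181\right) - 42903 = \left(-8\right) \left(-181\right) \left(-154\right) - 42903 = -222992 - 42903 = -265895$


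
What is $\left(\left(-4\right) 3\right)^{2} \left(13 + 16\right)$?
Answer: $4176$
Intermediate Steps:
$\left(\left(-4\right) 3\right)^{2} \left(13 + 16\right) = \left(-12\right)^{2} \cdot 29 = 144 \cdot 29 = 4176$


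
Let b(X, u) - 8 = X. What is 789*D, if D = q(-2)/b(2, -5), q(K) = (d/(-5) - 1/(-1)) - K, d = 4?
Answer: 8679/50 ≈ 173.58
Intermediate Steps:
b(X, u) = 8 + X
q(K) = ⅕ - K (q(K) = (4/(-5) - 1/(-1)) - K = (4*(-⅕) - 1*(-1)) - K = (-⅘ + 1) - K = ⅕ - K)
D = 11/50 (D = (⅕ - 1*(-2))/(8 + 2) = (⅕ + 2)/10 = (11/5)*(⅒) = 11/50 ≈ 0.22000)
789*D = 789*(11/50) = 8679/50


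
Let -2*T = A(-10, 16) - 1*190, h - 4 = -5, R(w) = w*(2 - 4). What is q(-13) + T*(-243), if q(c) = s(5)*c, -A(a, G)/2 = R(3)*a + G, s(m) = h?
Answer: -41540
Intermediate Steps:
R(w) = -2*w (R(w) = w*(-2) = -2*w)
h = -1 (h = 4 - 5 = -1)
s(m) = -1
A(a, G) = -2*G + 12*a (A(a, G) = -2*((-2*3)*a + G) = -2*(-6*a + G) = -2*(G - 6*a) = -2*G + 12*a)
T = 171 (T = -((-2*16 + 12*(-10)) - 1*190)/2 = -((-32 - 120) - 190)/2 = -(-152 - 190)/2 = -1/2*(-342) = 171)
q(c) = -c
q(-13) + T*(-243) = -1*(-13) + 171*(-243) = 13 - 41553 = -41540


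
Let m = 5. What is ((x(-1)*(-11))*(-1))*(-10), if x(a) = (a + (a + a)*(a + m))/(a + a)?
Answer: -495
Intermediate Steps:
x(a) = (a + 2*a*(5 + a))/(2*a) (x(a) = (a + (a + a)*(a + 5))/(a + a) = (a + (2*a)*(5 + a))/((2*a)) = (a + 2*a*(5 + a))*(1/(2*a)) = (a + 2*a*(5 + a))/(2*a))
((x(-1)*(-11))*(-1))*(-10) = (((11/2 - 1)*(-11))*(-1))*(-10) = (((9/2)*(-11))*(-1))*(-10) = -99/2*(-1)*(-10) = (99/2)*(-10) = -495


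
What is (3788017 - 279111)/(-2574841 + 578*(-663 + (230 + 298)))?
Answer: -3508906/2652871 ≈ -1.3227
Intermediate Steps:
(3788017 - 279111)/(-2574841 + 578*(-663 + (230 + 298))) = 3508906/(-2574841 + 578*(-663 + 528)) = 3508906/(-2574841 + 578*(-135)) = 3508906/(-2574841 - 78030) = 3508906/(-2652871) = 3508906*(-1/2652871) = -3508906/2652871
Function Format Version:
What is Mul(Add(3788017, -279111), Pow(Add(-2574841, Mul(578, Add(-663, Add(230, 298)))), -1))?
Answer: Rational(-3508906, 2652871) ≈ -1.3227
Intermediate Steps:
Mul(Add(3788017, -279111), Pow(Add(-2574841, Mul(578, Add(-663, Add(230, 298)))), -1)) = Mul(3508906, Pow(Add(-2574841, Mul(578, Add(-663, 528))), -1)) = Mul(3508906, Pow(Add(-2574841, Mul(578, -135)), -1)) = Mul(3508906, Pow(Add(-2574841, -78030), -1)) = Mul(3508906, Pow(-2652871, -1)) = Mul(3508906, Rational(-1, 2652871)) = Rational(-3508906, 2652871)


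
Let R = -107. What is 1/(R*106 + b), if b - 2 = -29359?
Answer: -1/40699 ≈ -2.4571e-5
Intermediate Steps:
b = -29357 (b = 2 - 29359 = -29357)
1/(R*106 + b) = 1/(-107*106 - 29357) = 1/(-11342 - 29357) = 1/(-40699) = -1/40699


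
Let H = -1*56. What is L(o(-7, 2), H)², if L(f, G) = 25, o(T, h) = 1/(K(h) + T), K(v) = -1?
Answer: 625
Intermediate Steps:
o(T, h) = 1/(-1 + T)
H = -56
L(o(-7, 2), H)² = 25² = 625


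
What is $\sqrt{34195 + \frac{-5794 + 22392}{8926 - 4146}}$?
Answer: $\frac{\sqrt{195345094110}}{2390} \approx 184.93$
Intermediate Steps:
$\sqrt{34195 + \frac{-5794 + 22392}{8926 - 4146}} = \sqrt{34195 + \frac{16598}{4780}} = \sqrt{34195 + 16598 \cdot \frac{1}{4780}} = \sqrt{34195 + \frac{8299}{2390}} = \sqrt{\frac{81734349}{2390}} = \frac{\sqrt{195345094110}}{2390}$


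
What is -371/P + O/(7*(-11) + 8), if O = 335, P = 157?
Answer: -78194/10833 ≈ -7.2181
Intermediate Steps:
-371/P + O/(7*(-11) + 8) = -371/157 + 335/(7*(-11) + 8) = -371*1/157 + 335/(-77 + 8) = -371/157 + 335/(-69) = -371/157 + 335*(-1/69) = -371/157 - 335/69 = -78194/10833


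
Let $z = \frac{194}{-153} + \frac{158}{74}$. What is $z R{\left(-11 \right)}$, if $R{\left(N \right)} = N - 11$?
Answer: $- \frac{107998}{5661} \approx -19.078$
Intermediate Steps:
$R{\left(N \right)} = -11 + N$
$z = \frac{4909}{5661}$ ($z = 194 \left(- \frac{1}{153}\right) + 158 \cdot \frac{1}{74} = - \frac{194}{153} + \frac{79}{37} = \frac{4909}{5661} \approx 0.86716$)
$z R{\left(-11 \right)} = \frac{4909 \left(-11 - 11\right)}{5661} = \frac{4909}{5661} \left(-22\right) = - \frac{107998}{5661}$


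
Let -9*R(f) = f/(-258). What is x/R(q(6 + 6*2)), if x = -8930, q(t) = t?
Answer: -1151970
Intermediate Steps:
R(f) = f/2322 (R(f) = -f/(9*(-258)) = -f*(-1)/(9*258) = -(-1)*f/2322 = f/2322)
x/R(q(6 + 6*2)) = -8930*2322/(6 + 6*2) = -8930*2322/(6 + 12) = -8930/((1/2322)*18) = -8930/1/129 = -8930*129 = -1151970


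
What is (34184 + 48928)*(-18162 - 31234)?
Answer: -4105400352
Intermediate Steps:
(34184 + 48928)*(-18162 - 31234) = 83112*(-49396) = -4105400352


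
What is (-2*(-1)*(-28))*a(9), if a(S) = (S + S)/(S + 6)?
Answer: -336/5 ≈ -67.200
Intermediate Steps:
a(S) = 2*S/(6 + S) (a(S) = (2*S)/(6 + S) = 2*S/(6 + S))
(-2*(-1)*(-28))*a(9) = (-2*(-1)*(-28))*(2*9/(6 + 9)) = (2*(-28))*(2*9/15) = -112*9/15 = -56*6/5 = -336/5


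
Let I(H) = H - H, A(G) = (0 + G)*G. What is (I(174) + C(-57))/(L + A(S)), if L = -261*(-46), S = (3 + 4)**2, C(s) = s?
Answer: -57/14407 ≈ -0.0039564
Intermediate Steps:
S = 49 (S = 7**2 = 49)
A(G) = G**2 (A(G) = G*G = G**2)
I(H) = 0
L = 12006
(I(174) + C(-57))/(L + A(S)) = (0 - 57)/(12006 + 49**2) = -57/(12006 + 2401) = -57/14407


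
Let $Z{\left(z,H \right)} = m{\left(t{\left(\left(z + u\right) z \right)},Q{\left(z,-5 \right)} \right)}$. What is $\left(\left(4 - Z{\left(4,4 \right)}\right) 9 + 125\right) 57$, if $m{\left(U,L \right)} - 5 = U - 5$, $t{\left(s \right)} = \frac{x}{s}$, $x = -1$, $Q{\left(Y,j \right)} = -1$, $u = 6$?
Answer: $\frac{367593}{40} \approx 9189.8$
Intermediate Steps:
$t{\left(s \right)} = - \frac{1}{s}$
$m{\left(U,L \right)} = U$ ($m{\left(U,L \right)} = 5 + \left(U - 5\right) = 5 + \left(-5 + U\right) = U$)
$Z{\left(z,H \right)} = - \frac{1}{z \left(6 + z\right)}$ ($Z{\left(z,H \right)} = - \frac{1}{\left(z + 6\right) z} = - \frac{1}{\left(6 + z\right) z} = - \frac{1}{z \left(6 + z\right)}$)
$\left(\left(4 - Z{\left(4,4 \right)}\right) 9 + 125\right) 57 = \left(\left(4 - - \frac{1}{4 \left(6 + 4\right)}\right) 9 + 125\right) 57 = \left(\left(4 - \left(-1\right) \frac{1}{4} \cdot \frac{1}{10}\right) 9 + 125\right) 57 = \left(\left(4 - - \frac{1}{40}\right) 9 + 125\right) 57 = \left(\left(4 + \frac{1}{40}\right) 9 + 125\right) 57 = \left(\frac{161}{40} \cdot 9 + 125\right) 57 = \left(\frac{1449}{40} + 125\right) 57 = \frac{6449}{40} \cdot 57 = \frac{367593}{40}$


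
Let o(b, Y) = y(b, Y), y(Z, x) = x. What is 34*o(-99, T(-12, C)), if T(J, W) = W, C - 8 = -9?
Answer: -34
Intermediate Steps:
C = -1 (C = 8 - 9 = -1)
o(b, Y) = Y
34*o(-99, T(-12, C)) = 34*(-1) = -34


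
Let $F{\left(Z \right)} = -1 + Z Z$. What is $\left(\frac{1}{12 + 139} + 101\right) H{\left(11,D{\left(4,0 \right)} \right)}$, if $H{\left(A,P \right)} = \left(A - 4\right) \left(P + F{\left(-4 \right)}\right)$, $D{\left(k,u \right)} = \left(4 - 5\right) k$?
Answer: $\frac{1174404}{151} \approx 7777.5$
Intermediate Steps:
$D{\left(k,u \right)} = - k$
$F{\left(Z \right)} = -1 + Z^{2}$
$H{\left(A,P \right)} = \left(-4 + A\right) \left(15 + P\right)$ ($H{\left(A,P \right)} = \left(A - 4\right) \left(P - \left(1 - \left(-4\right)^{2}\right)\right) = \left(-4 + A\right) \left(P + \left(-1 + 16\right)\right) = \left(-4 + A\right) \left(P + 15\right) = \left(-4 + A\right) \left(15 + P\right)$)
$\left(\frac{1}{12 + 139} + 101\right) H{\left(11,D{\left(4,0 \right)} \right)} = \left(\frac{1}{12 + 139} + 101\right) \left(-60 - 4 \left(\left(-1\right) 4\right) + 15 \cdot 11 + 11 \left(\left(-1\right) 4\right)\right) = \left(\frac{1}{151} + 101\right) \left(-60 - -16 + 165 + 11 \left(-4\right)\right) = \left(\frac{1}{151} + 101\right) \left(-60 + 16 + 165 - 44\right) = \frac{15252}{151} \cdot 77 = \frac{1174404}{151}$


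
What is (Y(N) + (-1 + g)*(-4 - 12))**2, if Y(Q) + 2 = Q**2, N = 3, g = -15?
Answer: 69169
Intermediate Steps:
Y(Q) = -2 + Q**2
(Y(N) + (-1 + g)*(-4 - 12))**2 = ((-2 + 3**2) + (-1 - 15)*(-4 - 12))**2 = ((-2 + 9) - 16*(-16))**2 = (7 + 256)**2 = 263**2 = 69169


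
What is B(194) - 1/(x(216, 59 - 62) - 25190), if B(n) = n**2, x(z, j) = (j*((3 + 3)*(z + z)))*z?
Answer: 64162078617/1704806 ≈ 37636.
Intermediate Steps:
x(z, j) = 12*j*z**2 (x(z, j) = (j*(6*(2*z)))*z = (j*(12*z))*z = (12*j*z)*z = 12*j*z**2)
B(194) - 1/(x(216, 59 - 62) - 25190) = 194**2 - 1/(12*(59 - 62)*216**2 - 25190) = 37636 - 1/(12*(-3)*46656 - 25190) = 37636 - 1/(-1679616 - 25190) = 37636 - 1/(-1704806) = 37636 - 1*(-1/1704806) = 37636 + 1/1704806 = 64162078617/1704806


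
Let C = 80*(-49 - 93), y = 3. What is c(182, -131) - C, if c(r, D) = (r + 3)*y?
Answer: 11915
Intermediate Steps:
c(r, D) = 9 + 3*r (c(r, D) = (r + 3)*3 = (3 + r)*3 = 9 + 3*r)
C = -11360 (C = 80*(-142) = -11360)
c(182, -131) - C = (9 + 3*182) - 1*(-11360) = (9 + 546) + 11360 = 555 + 11360 = 11915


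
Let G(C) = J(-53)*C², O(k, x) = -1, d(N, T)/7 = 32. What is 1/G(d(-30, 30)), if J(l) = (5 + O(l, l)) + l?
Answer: -1/2458624 ≈ -4.0673e-7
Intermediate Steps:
d(N, T) = 224 (d(N, T) = 7*32 = 224)
J(l) = 4 + l (J(l) = (5 - 1) + l = 4 + l)
G(C) = -49*C² (G(C) = (4 - 53)*C² = -49*C²)
1/G(d(-30, 30)) = 1/(-49*224²) = 1/(-49*50176) = 1/(-2458624) = -1/2458624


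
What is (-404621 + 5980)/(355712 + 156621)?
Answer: -398641/512333 ≈ -0.77809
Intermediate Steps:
(-404621 + 5980)/(355712 + 156621) = -398641/512333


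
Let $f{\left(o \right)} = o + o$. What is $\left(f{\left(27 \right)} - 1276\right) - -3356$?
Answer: $2134$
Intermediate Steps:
$f{\left(o \right)} = 2 o$
$\left(f{\left(27 \right)} - 1276\right) - -3356 = \left(2 \cdot 27 - 1276\right) - -3356 = \left(54 - 1276\right) + 3356 = -1222 + 3356 = 2134$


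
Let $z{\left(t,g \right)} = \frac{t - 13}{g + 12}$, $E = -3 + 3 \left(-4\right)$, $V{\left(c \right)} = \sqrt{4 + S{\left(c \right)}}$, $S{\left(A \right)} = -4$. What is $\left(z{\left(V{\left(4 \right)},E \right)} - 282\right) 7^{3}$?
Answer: $- \frac{285719}{3} \approx -95240.0$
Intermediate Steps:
$V{\left(c \right)} = 0$ ($V{\left(c \right)} = \sqrt{4 - 4} = \sqrt{0} = 0$)
$E = -15$ ($E = -3 - 12 = -15$)
$z{\left(t,g \right)} = \frac{-13 + t}{12 + g}$
$\left(z{\left(V{\left(4 \right)},E \right)} - 282\right) 7^{3} = \left(\frac{-13 + 0}{12 - 15} - 282\right) 7^{3} = \left(\frac{1}{-3} \left(-13\right) - 282\right) 343 = \left(\left(- \frac{1}{3}\right) \left(-13\right) - 282\right) 343 = \left(\frac{13}{3} - 282\right) 343 = \left(- \frac{833}{3}\right) 343 = - \frac{285719}{3}$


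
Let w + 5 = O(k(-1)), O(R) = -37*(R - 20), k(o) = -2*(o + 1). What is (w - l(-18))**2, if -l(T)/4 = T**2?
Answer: 4124961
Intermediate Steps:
k(o) = -2 - 2*o (k(o) = -2*(1 + o) = -2 - 2*o)
l(T) = -4*T**2
O(R) = 740 - 37*R (O(R) = -37*(-20 + R) = 740 - 37*R)
w = 735 (w = -5 + (740 - 37*(-2 - 2*(-1))) = -5 + (740 - 37*(-2 + 2)) = -5 + (740 - 37*0) = -5 + (740 + 0) = -5 + 740 = 735)
(w - l(-18))**2 = (735 - (-4)*(-18)**2)**2 = (735 - (-4)*324)**2 = (735 - 1*(-1296))**2 = (735 + 1296)**2 = 2031**2 = 4124961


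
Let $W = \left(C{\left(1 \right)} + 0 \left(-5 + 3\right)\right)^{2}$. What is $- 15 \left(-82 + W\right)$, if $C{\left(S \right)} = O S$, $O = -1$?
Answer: $1215$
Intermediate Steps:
$C{\left(S \right)} = - S$
$W = 1$ ($W = \left(\left(-1\right) 1 + 0 \left(-5 + 3\right)\right)^{2} = \left(-1 + 0 \left(-2\right)\right)^{2} = \left(-1 + 0\right)^{2} = \left(-1\right)^{2} = 1$)
$- 15 \left(-82 + W\right) = - 15 \left(-82 + 1\right) = \left(-15\right) \left(-81\right) = 1215$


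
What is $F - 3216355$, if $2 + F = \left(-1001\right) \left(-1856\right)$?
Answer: $-1358501$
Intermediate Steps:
$F = 1857854$ ($F = -2 - -1857856 = -2 + 1857856 = 1857854$)
$F - 3216355 = 1857854 - 3216355 = -1358501$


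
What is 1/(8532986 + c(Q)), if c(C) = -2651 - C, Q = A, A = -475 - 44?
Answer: 1/8530854 ≈ 1.1722e-7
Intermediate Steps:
A = -519
Q = -519
1/(8532986 + c(Q)) = 1/(8532986 + (-2651 - 1*(-519))) = 1/(8532986 + (-2651 + 519)) = 1/(8532986 - 2132) = 1/8530854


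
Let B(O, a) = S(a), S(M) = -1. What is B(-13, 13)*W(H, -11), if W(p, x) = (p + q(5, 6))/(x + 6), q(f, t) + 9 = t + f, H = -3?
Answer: -⅕ ≈ -0.20000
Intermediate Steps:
B(O, a) = -1
q(f, t) = -9 + f + t (q(f, t) = -9 + (t + f) = -9 + (f + t) = -9 + f + t)
W(p, x) = (2 + p)/(6 + x) (W(p, x) = (p + (-9 + 5 + 6))/(x + 6) = (p + 2)/(6 + x) = (2 + p)/(6 + x))
B(-13, 13)*W(H, -11) = -(2 - 3)/(6 - 11) = -(-1)/(-5) = -(-1)*(-1)/5 = -1*⅕ = -⅕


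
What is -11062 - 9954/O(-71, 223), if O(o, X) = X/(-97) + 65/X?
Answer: -132520657/21712 ≈ -6103.6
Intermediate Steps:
O(o, X) = 65/X - X/97 (O(o, X) = X*(-1/97) + 65/X = -X/97 + 65/X = 65/X - X/97)
-11062 - 9954/O(-71, 223) = -11062 - 9954/(65/223 - 1/97*223) = -11062 - 9954/(65*(1/223) - 223/97) = -11062 - 9954/(65/223 - 223/97) = -11062 - 9954/(-43424/21631) = -11062 - 9954*(-21631)/43424 = -11062 - 1*(-107657487/21712) = -11062 + 107657487/21712 = -132520657/21712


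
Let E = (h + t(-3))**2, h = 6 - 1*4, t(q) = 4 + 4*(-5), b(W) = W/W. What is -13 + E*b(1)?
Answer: 183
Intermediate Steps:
b(W) = 1
t(q) = -16 (t(q) = 4 - 20 = -16)
h = 2 (h = 6 - 4 = 2)
E = 196 (E = (2 - 16)**2 = (-14)**2 = 196)
-13 + E*b(1) = -13 + 196*1 = -13 + 196 = 183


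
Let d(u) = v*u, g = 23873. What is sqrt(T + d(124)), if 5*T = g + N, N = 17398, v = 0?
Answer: sqrt(206355)/5 ≈ 90.853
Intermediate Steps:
d(u) = 0 (d(u) = 0*u = 0)
T = 41271/5 (T = (23873 + 17398)/5 = (1/5)*41271 = 41271/5 ≈ 8254.2)
sqrt(T + d(124)) = sqrt(41271/5 + 0) = sqrt(41271/5) = sqrt(206355)/5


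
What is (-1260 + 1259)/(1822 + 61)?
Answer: -1/1883 ≈ -0.00053107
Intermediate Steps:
(-1260 + 1259)/(1822 + 61) = -1/1883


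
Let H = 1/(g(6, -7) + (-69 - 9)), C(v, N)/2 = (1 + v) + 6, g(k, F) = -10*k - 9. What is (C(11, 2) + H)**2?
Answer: 27994681/21609 ≈ 1295.5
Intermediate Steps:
g(k, F) = -9 - 10*k
C(v, N) = 14 + 2*v (C(v, N) = 2*((1 + v) + 6) = 2*(7 + v) = 14 + 2*v)
H = -1/147 (H = 1/((-9 - 10*6) + (-69 - 9)) = 1/((-9 - 60) - 78) = 1/(-69 - 78) = 1/(-147) = -1/147 ≈ -0.0068027)
(C(11, 2) + H)**2 = ((14 + 2*11) - 1/147)**2 = ((14 + 22) - 1/147)**2 = (36 - 1/147)**2 = (5291/147)**2 = 27994681/21609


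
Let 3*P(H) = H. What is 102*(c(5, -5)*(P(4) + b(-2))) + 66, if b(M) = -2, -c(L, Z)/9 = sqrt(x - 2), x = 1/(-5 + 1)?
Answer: 66 + 918*I ≈ 66.0 + 918.0*I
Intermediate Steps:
P(H) = H/3
x = -1/4 (x = 1/(-4) = -1/4 ≈ -0.25000)
c(L, Z) = -27*I/2 (c(L, Z) = -9*sqrt(-1/4 - 2) = -27*I/2)
102*(c(5, -5)*(P(4) + b(-2))) + 66 = 102*((-27*I/2)*((1/3)*4 - 2)) + 66 = 102*((-27*I/2)*(4/3 - 2)) + 66 = 102*(-27*I/2*(-2/3)) + 66 = 102*(9*I) + 66 = 918*I + 66 = 66 + 918*I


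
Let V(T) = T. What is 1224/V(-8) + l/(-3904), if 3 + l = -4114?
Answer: -593195/3904 ≈ -151.95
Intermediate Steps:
l = -4117 (l = -3 - 4114 = -4117)
1224/V(-8) + l/(-3904) = 1224/(-8) - 4117/(-3904) = 1224*(-1/8) - 4117*(-1/3904) = -153 + 4117/3904 = -593195/3904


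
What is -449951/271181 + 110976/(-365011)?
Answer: -194331647117/98984047991 ≈ -1.9633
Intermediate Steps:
-449951/271181 + 110976/(-365011) = -449951*1/271181 + 110976*(-1/365011) = -449951/271181 - 110976/365011 = -194331647117/98984047991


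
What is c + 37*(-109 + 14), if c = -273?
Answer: -3788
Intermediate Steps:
c + 37*(-109 + 14) = -273 + 37*(-109 + 14) = -273 + 37*(-95) = -273 - 3515 = -3788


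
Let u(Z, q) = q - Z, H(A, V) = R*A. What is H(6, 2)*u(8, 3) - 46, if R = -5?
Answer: 104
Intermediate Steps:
H(A, V) = -5*A
H(6, 2)*u(8, 3) - 46 = (-5*6)*(3 - 1*8) - 46 = -30*(3 - 8) - 46 = -30*(-5) - 46 = 150 - 46 = 104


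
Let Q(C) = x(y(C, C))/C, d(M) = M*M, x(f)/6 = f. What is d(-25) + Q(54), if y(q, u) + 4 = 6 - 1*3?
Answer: 5624/9 ≈ 624.89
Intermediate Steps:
y(q, u) = -1 (y(q, u) = -4 + (6 - 1*3) = -4 + (6 - 3) = -4 + 3 = -1)
x(f) = 6*f
d(M) = M²
Q(C) = -6/C (Q(C) = (6*(-1))/C = -6/C)
d(-25) + Q(54) = (-25)² - 6/54 = 625 - 6*1/54 = 625 - ⅑ = 5624/9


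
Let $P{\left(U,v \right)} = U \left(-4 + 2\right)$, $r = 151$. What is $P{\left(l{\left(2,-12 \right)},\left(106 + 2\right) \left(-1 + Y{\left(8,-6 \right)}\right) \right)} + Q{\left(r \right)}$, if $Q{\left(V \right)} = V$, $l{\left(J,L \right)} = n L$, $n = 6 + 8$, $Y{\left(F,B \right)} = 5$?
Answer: $487$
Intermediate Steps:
$n = 14$
$l{\left(J,L \right)} = 14 L$
$P{\left(U,v \right)} = - 2 U$ ($P{\left(U,v \right)} = U \left(-2\right) = - 2 U$)
$P{\left(l{\left(2,-12 \right)},\left(106 + 2\right) \left(-1 + Y{\left(8,-6 \right)}\right) \right)} + Q{\left(r \right)} = - 2 \cdot 14 \left(-12\right) + 151 = \left(-2\right) \left(-168\right) + 151 = 336 + 151 = 487$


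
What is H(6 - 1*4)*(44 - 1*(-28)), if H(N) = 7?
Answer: 504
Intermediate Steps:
H(6 - 1*4)*(44 - 1*(-28)) = 7*(44 - 1*(-28)) = 7*(44 + 28) = 7*72 = 504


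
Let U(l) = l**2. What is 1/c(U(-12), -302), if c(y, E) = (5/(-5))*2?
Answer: -1/2 ≈ -0.50000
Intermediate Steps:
c(y, E) = -2 (c(y, E) = (5*(-1/5))*2 = -1*2 = -2)
1/c(U(-12), -302) = 1/(-2) = -1/2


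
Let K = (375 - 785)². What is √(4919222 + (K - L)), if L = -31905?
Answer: 3*√568803 ≈ 2262.6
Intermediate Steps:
K = 168100 (K = (-410)² = 168100)
√(4919222 + (K - L)) = √(4919222 + (168100 - 1*(-31905))) = √(4919222 + (168100 + 31905)) = √(4919222 + 200005) = √5119227 = 3*√568803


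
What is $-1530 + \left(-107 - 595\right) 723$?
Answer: $-509076$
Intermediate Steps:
$-1530 + \left(-107 - 595\right) 723 = -1530 - 507546 = -509076$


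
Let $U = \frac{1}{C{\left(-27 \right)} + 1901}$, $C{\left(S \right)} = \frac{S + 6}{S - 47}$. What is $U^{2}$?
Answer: $\frac{5476}{19795083025} \approx 2.7663 \cdot 10^{-7}$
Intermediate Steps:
$C{\left(S \right)} = \frac{6 + S}{-47 + S}$
$U = \frac{74}{140695}$ ($U = \frac{1}{\frac{6 - 27}{-47 - 27} + 1901} = \frac{1}{\frac{1}{-74} \left(-21\right) + 1901} = \frac{1}{\left(- \frac{1}{74}\right) \left(-21\right) + 1901} = \frac{1}{\frac{21}{74} + 1901} = \frac{1}{\frac{140695}{74}} = \frac{74}{140695} \approx 0.00052596$)
$U^{2} = \left(\frac{74}{140695}\right)^{2} = \frac{5476}{19795083025}$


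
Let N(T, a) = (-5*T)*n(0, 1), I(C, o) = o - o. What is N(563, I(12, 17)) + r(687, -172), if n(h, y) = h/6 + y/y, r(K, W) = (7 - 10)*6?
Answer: -2833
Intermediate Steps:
r(K, W) = -18 (r(K, W) = -3*6 = -18)
n(h, y) = 1 + h/6 (n(h, y) = h*(1/6) + 1 = h/6 + 1 = 1 + h/6)
I(C, o) = 0
N(T, a) = -5*T (N(T, a) = (-5*T)*(1 + (1/6)*0) = (-5*T)*(1 + 0) = -5*T*1 = -5*T)
N(563, I(12, 17)) + r(687, -172) = -5*563 - 18 = -2815 - 18 = -2833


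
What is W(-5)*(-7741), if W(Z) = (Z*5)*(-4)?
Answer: -774100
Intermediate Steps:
W(Z) = -20*Z (W(Z) = (5*Z)*(-4) = -20*Z)
W(-5)*(-7741) = -20*(-5)*(-7741) = 100*(-7741) = -774100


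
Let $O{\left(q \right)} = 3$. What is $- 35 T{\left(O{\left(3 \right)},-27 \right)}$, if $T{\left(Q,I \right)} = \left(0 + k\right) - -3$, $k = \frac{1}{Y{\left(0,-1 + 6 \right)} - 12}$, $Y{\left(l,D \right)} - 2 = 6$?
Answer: $- \frac{385}{4} \approx -96.25$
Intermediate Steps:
$Y{\left(l,D \right)} = 8$ ($Y{\left(l,D \right)} = 2 + 6 = 8$)
$k = - \frac{1}{4}$ ($k = \frac{1}{8 - 12} = \frac{1}{-4} = - \frac{1}{4} \approx -0.25$)
$T{\left(Q,I \right)} = \frac{11}{4}$ ($T{\left(Q,I \right)} = \left(0 - \frac{1}{4}\right) - -3 = - \frac{1}{4} + 3 = \frac{11}{4}$)
$- 35 T{\left(O{\left(3 \right)},-27 \right)} = \left(-35\right) \frac{11}{4} = - \frac{385}{4}$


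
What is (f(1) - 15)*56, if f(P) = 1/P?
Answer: -784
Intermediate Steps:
(f(1) - 15)*56 = (1/1 - 15)*56 = (1 - 15)*56 = -14*56 = -784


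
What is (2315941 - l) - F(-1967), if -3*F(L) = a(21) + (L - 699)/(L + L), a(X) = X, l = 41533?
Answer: 13421324248/5901 ≈ 2.2744e+6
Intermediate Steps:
F(L) = -7 - (-699 + L)/(6*L) (F(L) = -(21 + (L - 699)/(L + L))/3 = -(21 + (-699 + L)/((2*L)))/3 = -(21 + (-699 + L)*(1/(2*L)))/3 = -(21 + (-699 + L)/(2*L))/3 = -7 - (-699 + L)/(6*L))
(2315941 - l) - F(-1967) = (2315941 - 1*41533) - (699 - 43*(-1967))/(6*(-1967)) = (2315941 - 41533) - (-1)*(699 + 84581)/(6*1967) = 2274408 - (-1)*85280/(6*1967) = 2274408 - 1*(-42640/5901) = 2274408 + 42640/5901 = 13421324248/5901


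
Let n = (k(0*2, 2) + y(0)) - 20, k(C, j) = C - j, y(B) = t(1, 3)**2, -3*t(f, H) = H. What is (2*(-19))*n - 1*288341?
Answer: -287543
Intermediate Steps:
t(f, H) = -H/3
y(B) = 1 (y(B) = (-1/3*3)**2 = (-1)**2 = 1)
n = -21 (n = ((0*2 - 1*2) + 1) - 20 = ((0 - 2) + 1) - 20 = (-2 + 1) - 20 = -1 - 20 = -21)
(2*(-19))*n - 1*288341 = (2*(-19))*(-21) - 1*288341 = -38*(-21) - 288341 = 798 - 288341 = -287543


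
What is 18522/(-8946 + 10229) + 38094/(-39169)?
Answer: 676613616/50253827 ≈ 13.464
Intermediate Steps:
18522/(-8946 + 10229) + 38094/(-39169) = 18522/1283 + 38094*(-1/39169) = 18522*(1/1283) - 38094/39169 = 18522/1283 - 38094/39169 = 676613616/50253827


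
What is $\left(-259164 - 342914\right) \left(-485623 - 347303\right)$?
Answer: $501486420228$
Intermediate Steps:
$\left(-259164 - 342914\right) \left(-485623 - 347303\right) = \left(-259164 - 342914\right) \left(-832926\right) = \left(-602078\right) \left(-832926\right) = 501486420228$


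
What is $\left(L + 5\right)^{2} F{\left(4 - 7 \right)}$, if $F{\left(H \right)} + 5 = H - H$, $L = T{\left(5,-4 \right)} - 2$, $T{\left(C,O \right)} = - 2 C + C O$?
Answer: $-3645$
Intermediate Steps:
$L = -32$ ($L = 5 \left(-2 - 4\right) - 2 = 5 \left(-6\right) - 2 = -30 - 2 = -32$)
$F{\left(H \right)} = -5$ ($F{\left(H \right)} = -5 + \left(H - H\right) = -5 + 0 = -5$)
$\left(L + 5\right)^{2} F{\left(4 - 7 \right)} = \left(-32 + 5\right)^{2} \left(-5\right) = \left(-27\right)^{2} \left(-5\right) = 729 \left(-5\right) = -3645$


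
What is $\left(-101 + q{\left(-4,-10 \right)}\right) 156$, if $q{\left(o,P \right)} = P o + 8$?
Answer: $-8268$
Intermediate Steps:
$q{\left(o,P \right)} = 8 + P o$
$\left(-101 + q{\left(-4,-10 \right)}\right) 156 = \left(-101 + \left(8 - -40\right)\right) 156 = \left(-101 + \left(8 + 40\right)\right) 156 = \left(-101 + 48\right) 156 = \left(-53\right) 156 = -8268$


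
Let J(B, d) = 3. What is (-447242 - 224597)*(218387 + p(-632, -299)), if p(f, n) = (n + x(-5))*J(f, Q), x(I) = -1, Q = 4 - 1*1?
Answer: -146116248593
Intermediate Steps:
Q = 3 (Q = 4 - 1 = 3)
p(f, n) = -3 + 3*n (p(f, n) = (n - 1)*3 = (-1 + n)*3 = -3 + 3*n)
(-447242 - 224597)*(218387 + p(-632, -299)) = (-447242 - 224597)*(218387 + (-3 + 3*(-299))) = -671839*(218387 + (-3 - 897)) = -671839*(218387 - 900) = -671839*217487 = -146116248593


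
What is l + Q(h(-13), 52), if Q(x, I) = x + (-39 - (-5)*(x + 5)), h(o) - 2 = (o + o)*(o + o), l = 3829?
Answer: 7883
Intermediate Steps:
h(o) = 2 + 4*o**2 (h(o) = 2 + (o + o)*(o + o) = 2 + (2*o)*(2*o) = 2 + 4*o**2)
Q(x, I) = -14 + 6*x (Q(x, I) = x + (-39 - (-5)*(5 + x)) = x + (-39 - (-25 - 5*x)) = x + (-39 + (25 + 5*x)) = x + (-14 + 5*x) = -14 + 6*x)
l + Q(h(-13), 52) = 3829 + (-14 + 6*(2 + 4*(-13)**2)) = 3829 + (-14 + 6*(2 + 4*169)) = 3829 + (-14 + 6*(2 + 676)) = 3829 + (-14 + 6*678) = 3829 + (-14 + 4068) = 3829 + 4054 = 7883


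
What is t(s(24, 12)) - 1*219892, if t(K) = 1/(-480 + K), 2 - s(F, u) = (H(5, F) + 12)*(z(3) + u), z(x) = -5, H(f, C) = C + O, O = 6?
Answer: -169756625/772 ≈ -2.1989e+5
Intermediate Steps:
H(f, C) = 6 + C (H(f, C) = C + 6 = 6 + C)
s(F, u) = 2 - (-5 + u)*(18 + F) (s(F, u) = 2 - ((6 + F) + 12)*(-5 + u) = 2 - (18 + F)*(-5 + u) = 2 - (-5 + u)*(18 + F))
t(s(24, 12)) - 1*219892 = 1/(-480 + (92 - 18*12 + 5*24 - 1*24*12)) - 1*219892 = 1/(-480 + (92 - 216 + 120 - 288)) - 219892 = 1/(-480 - 292) - 219892 = 1/(-772) - 219892 = -1/772 - 219892 = -169756625/772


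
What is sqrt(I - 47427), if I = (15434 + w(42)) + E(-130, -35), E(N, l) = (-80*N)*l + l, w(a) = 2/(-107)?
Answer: I*sqrt(4534124786)/107 ≈ 629.31*I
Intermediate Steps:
w(a) = -2/107 (w(a) = 2*(-1/107) = -2/107)
E(N, l) = l - 80*N*l (E(N, l) = -80*N*l + l = l - 80*N*l)
I = -37300309/107 (I = (15434 - 2/107) - 35*(1 - 80*(-130)) = 1651436/107 - 35*(1 + 10400) = 1651436/107 - 35*10401 = 1651436/107 - 364035 = -37300309/107 ≈ -3.4860e+5)
sqrt(I - 47427) = sqrt(-37300309/107 - 47427) = sqrt(-42374998/107) = I*sqrt(4534124786)/107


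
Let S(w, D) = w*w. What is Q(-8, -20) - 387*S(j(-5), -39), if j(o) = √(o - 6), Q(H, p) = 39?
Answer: 4296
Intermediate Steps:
j(o) = √(-6 + o)
S(w, D) = w²
Q(-8, -20) - 387*S(j(-5), -39) = 39 - 387*(√(-6 - 5))² = 39 - 387*(√(-11))² = 39 - 387*(I*√11)² = 39 - 387*(-11) = 39 + 4257 = 4296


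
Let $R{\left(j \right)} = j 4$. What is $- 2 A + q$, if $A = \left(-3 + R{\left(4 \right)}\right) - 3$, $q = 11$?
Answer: $-9$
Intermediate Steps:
$R{\left(j \right)} = 4 j$
$A = 10$ ($A = \left(-3 + 4 \cdot 4\right) - 3 = \left(-3 + 16\right) - 3 = 13 - 3 = 10$)
$- 2 A + q = \left(-2\right) 10 + 11 = -20 + 11 = -9$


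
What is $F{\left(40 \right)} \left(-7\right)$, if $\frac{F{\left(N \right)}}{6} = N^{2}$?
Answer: $-67200$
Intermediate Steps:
$F{\left(N \right)} = 6 N^{2}$
$F{\left(40 \right)} \left(-7\right) = 6 \cdot 40^{2} \left(-7\right) = 6 \cdot 1600 \left(-7\right) = 9600 \left(-7\right) = -67200$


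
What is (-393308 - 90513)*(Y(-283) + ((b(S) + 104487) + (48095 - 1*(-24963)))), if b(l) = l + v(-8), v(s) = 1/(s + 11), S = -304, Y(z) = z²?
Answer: -373505457611/3 ≈ -1.2450e+11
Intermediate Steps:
v(s) = 1/(11 + s)
b(l) = ⅓ + l (b(l) = l + 1/(11 - 8) = l + 1/3 = l + ⅓ = ⅓ + l)
(-393308 - 90513)*(Y(-283) + ((b(S) + 104487) + (48095 - 1*(-24963)))) = (-393308 - 90513)*((-283)² + (((⅓ - 304) + 104487) + (48095 - 1*(-24963)))) = -483821*(80089 + ((-911/3 + 104487) + (48095 + 24963))) = -483821*(80089 + (312550/3 + 73058)) = -483821*(80089 + 531724/3) = -483821*771991/3 = -373505457611/3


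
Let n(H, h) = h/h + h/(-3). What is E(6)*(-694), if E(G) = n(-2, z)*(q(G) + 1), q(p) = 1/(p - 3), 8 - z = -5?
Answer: 27760/9 ≈ 3084.4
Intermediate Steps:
z = 13 (z = 8 - 1*(-5) = 8 + 5 = 13)
q(p) = 1/(-3 + p)
n(H, h) = 1 - h/3 (n(H, h) = 1 + h*(-1/3) = 1 - h/3)
E(G) = -10/3 - 10/(3*(-3 + G)) (E(G) = (1 - 1/3*13)*(1/(-3 + G) + 1) = (1 - 13/3)*(1 + 1/(-3 + G)) = -10*(1 + 1/(-3 + G))/3 = -10/3 - 10/(3*(-3 + G)))
E(6)*(-694) = (10*(2 - 1*6)/(3*(-3 + 6)))*(-694) = ((10/3)*(2 - 6)/3)*(-694) = ((10/3)*(1/3)*(-4))*(-694) = -40/9*(-694) = 27760/9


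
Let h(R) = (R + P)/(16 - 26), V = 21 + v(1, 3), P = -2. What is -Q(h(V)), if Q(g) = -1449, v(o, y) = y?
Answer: 1449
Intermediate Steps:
V = 24 (V = 21 + 3 = 24)
h(R) = ⅕ - R/10 (h(R) = (R - 2)/(16 - 26) = (-2 + R)/(-10) = (-2 + R)*(-⅒) = ⅕ - R/10)
-Q(h(V)) = -1*(-1449) = 1449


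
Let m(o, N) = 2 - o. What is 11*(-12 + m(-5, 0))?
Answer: -55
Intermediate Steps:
11*(-12 + m(-5, 0)) = 11*(-12 + (2 - 1*(-5))) = 11*(-12 + (2 + 5)) = 11*(-12 + 7) = 11*(-5) = -55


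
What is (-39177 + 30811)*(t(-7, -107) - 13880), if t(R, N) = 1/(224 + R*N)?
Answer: 112984829474/973 ≈ 1.1612e+8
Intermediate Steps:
t(R, N) = 1/(224 + N*R)
(-39177 + 30811)*(t(-7, -107) - 13880) = (-39177 + 30811)*(1/(224 - 107*(-7)) - 13880) = -8366*(1/(224 + 749) - 13880) = -8366*(1/973 - 13880) = -8366*(-13505239/973) = 112984829474/973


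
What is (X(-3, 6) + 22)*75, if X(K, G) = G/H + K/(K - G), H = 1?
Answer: 2125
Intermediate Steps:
X(K, G) = G + K/(K - G) (X(K, G) = G/1 + K/(K - G) = G*1 + K/(K - G) = G + K/(K - G))
(X(-3, 6) + 22)*75 = ((6² - 1*(-3) - 1*6*(-3))/(6 - 1*(-3)) + 22)*75 = ((36 + 3 + 18)/(6 + 3) + 22)*75 = (57/9 + 22)*75 = ((⅑)*57 + 22)*75 = (19/3 + 22)*75 = (85/3)*75 = 2125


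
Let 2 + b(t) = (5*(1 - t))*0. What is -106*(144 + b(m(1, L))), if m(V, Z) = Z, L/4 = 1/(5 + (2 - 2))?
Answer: -15052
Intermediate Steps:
L = ⅘ (L = 4/(5 + (2 - 2)) = 4/(5 + 0) = 4/5 = 4*(⅕) = ⅘ ≈ 0.80000)
b(t) = -2 (b(t) = -2 + (5*(1 - t))*0 = -2 + (5 - 5*t)*0 = -2 + 0 = -2)
-106*(144 + b(m(1, L))) = -106*(144 - 2) = -106*142 = -15052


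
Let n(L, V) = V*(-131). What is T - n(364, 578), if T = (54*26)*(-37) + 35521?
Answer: 59291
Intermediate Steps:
n(L, V) = -131*V
T = -16427 (T = 1404*(-37) + 35521 = -51948 + 35521 = -16427)
T - n(364, 578) = -16427 - (-131)*578 = -16427 - 1*(-75718) = -16427 + 75718 = 59291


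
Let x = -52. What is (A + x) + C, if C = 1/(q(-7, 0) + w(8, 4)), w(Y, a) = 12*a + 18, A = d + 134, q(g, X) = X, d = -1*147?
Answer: -4289/66 ≈ -64.985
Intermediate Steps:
d = -147
A = -13 (A = -147 + 134 = -13)
w(Y, a) = 18 + 12*a
C = 1/66 (C = 1/(0 + (18 + 12*4)) = 1/(0 + (18 + 48)) = 1/(0 + 66) = 1/66 ≈ 0.015152)
(A + x) + C = (-13 - 52) + 1/66 = -65 + 1/66 = -4289/66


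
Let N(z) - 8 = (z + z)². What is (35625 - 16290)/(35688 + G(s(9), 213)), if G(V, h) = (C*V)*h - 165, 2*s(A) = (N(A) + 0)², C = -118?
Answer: -1289/92343299 ≈ -1.3959e-5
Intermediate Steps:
N(z) = 8 + 4*z² (N(z) = 8 + (z + z)² = 8 + (2*z)² = 8 + 4*z²)
s(A) = (8 + 4*A²)²/2 (s(A) = ((8 + 4*A²) + 0)²/2 = (8 + 4*A²)²/2)
G(V, h) = -165 - 118*V*h (G(V, h) = (-118*V)*h - 165 = -118*V*h - 165 = -165 - 118*V*h)
(35625 - 16290)/(35688 + G(s(9), 213)) = (35625 - 16290)/(35688 + (-165 - 118*8*(2 + 9²)²*213)) = 19335/(35688 + (-165 - 118*8*(2 + 81)²*213)) = 19335/(35688 + (-165 - 118*8*83²*213)) = 19335/(35688 + (-165 - 118*8*6889*213)) = 19335/(35688 + (-165 - 118*55112*213)) = 19335/(35688 + (-165 - 1385185008)) = 19335/(35688 - 1385185173) = 19335/(-1385149485) = 19335*(-1/1385149485) = -1289/92343299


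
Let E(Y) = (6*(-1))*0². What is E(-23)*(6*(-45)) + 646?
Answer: 646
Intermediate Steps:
E(Y) = 0 (E(Y) = -6*0 = 0)
E(-23)*(6*(-45)) + 646 = 0*(6*(-45)) + 646 = 0*(-270) + 646 = 0 + 646 = 646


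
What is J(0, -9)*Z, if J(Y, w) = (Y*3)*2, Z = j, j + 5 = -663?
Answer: 0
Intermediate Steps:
j = -668 (j = -5 - 663 = -668)
Z = -668
J(Y, w) = 6*Y (J(Y, w) = (3*Y)*2 = 6*Y)
J(0, -9)*Z = (6*0)*(-668) = 0*(-668) = 0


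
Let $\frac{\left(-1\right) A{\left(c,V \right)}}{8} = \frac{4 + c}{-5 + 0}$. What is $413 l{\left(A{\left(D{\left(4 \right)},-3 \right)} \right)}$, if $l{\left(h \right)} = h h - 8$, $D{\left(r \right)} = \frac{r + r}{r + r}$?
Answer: $23128$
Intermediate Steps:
$D{\left(r \right)} = 1$ ($D{\left(r \right)} = \frac{2 r}{2 r} = 2 r \frac{1}{2 r} = 1$)
$A{\left(c,V \right)} = \frac{32}{5} + \frac{8 c}{5}$ ($A{\left(c,V \right)} = - 8 \frac{4 + c}{-5 + 0} = - 8 \frac{4 + c}{-5} = - 8 \left(4 + c\right) \left(- \frac{1}{5}\right) = - 8 \left(- \frac{4}{5} - \frac{c}{5}\right) = \frac{32}{5} + \frac{8 c}{5}$)
$l{\left(h \right)} = -8 + h^{2}$ ($l{\left(h \right)} = h^{2} - 8 = -8 + h^{2}$)
$413 l{\left(A{\left(D{\left(4 \right)},-3 \right)} \right)} = 413 \left(-8 + \left(\frac{32}{5} + \frac{8}{5} \cdot 1\right)^{2}\right) = 413 \left(-8 + \left(\frac{32}{5} + \frac{8}{5}\right)^{2}\right) = 413 \left(-8 + 8^{2}\right) = 413 \left(-8 + 64\right) = 413 \cdot 56 = 23128$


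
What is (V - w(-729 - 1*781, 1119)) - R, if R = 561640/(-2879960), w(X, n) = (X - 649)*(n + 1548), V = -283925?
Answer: 394131755913/71999 ≈ 5.4741e+6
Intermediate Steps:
w(X, n) = (-649 + X)*(1548 + n)
R = -14041/71999 (R = 561640*(-1/2879960) = -14041/71999 ≈ -0.19502)
(V - w(-729 - 1*781, 1119)) - R = (-283925 - (-1004652 - 649*1119 + 1548*(-729 - 1*781) + (-729 - 1*781)*1119)) - 1*(-14041/71999) = (-283925 - (-1004652 - 726231 + 1548*(-729 - 781) + (-729 - 781)*1119)) + 14041/71999 = (-283925 - (-1004652 - 726231 + 1548*(-1510) - 1510*1119)) + 14041/71999 = (-283925 - (-1004652 - 726231 - 2337480 - 1689690)) + 14041/71999 = (-283925 - 1*(-5758053)) + 14041/71999 = (-283925 + 5758053) + 14041/71999 = 5474128 + 14041/71999 = 394131755913/71999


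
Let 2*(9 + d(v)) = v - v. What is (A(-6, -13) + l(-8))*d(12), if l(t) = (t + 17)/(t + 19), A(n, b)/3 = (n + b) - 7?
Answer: 7641/11 ≈ 694.64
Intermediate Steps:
A(n, b) = -21 + 3*b + 3*n (A(n, b) = 3*((n + b) - 7) = 3*((b + n) - 7) = 3*(-7 + b + n) = -21 + 3*b + 3*n)
l(t) = (17 + t)/(19 + t)
d(v) = -9 (d(v) = -9 + (v - v)/2 = -9 + (½)*0 = -9 + 0 = -9)
(A(-6, -13) + l(-8))*d(12) = ((-21 + 3*(-13) + 3*(-6)) + (17 - 8)/(19 - 8))*(-9) = ((-21 - 39 - 18) + 9/11)*(-9) = (-78 + (1/11)*9)*(-9) = (-78 + 9/11)*(-9) = -849/11*(-9) = 7641/11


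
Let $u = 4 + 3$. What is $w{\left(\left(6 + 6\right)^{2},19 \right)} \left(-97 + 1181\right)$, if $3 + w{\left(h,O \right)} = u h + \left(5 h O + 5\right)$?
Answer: $15923960$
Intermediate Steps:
$u = 7$
$w{\left(h,O \right)} = 2 + 7 h + 5 O h$ ($w{\left(h,O \right)} = -3 + \left(7 h + \left(5 h O + 5\right)\right) = -3 + \left(7 h + \left(5 O h + 5\right)\right) = -3 + \left(7 h + \left(5 + 5 O h\right)\right) = -3 + \left(5 + 7 h + 5 O h\right) = 2 + 7 h + 5 O h$)
$w{\left(\left(6 + 6\right)^{2},19 \right)} \left(-97 + 1181\right) = \left(2 + 7 \left(6 + 6\right)^{2} + 5 \cdot 19 \left(6 + 6\right)^{2}\right) \left(-97 + 1181\right) = \left(2 + 7 \cdot 12^{2} + 5 \cdot 19 \cdot 12^{2}\right) 1084 = \left(2 + 7 \cdot 144 + 5 \cdot 19 \cdot 144\right) 1084 = \left(2 + 1008 + 13680\right) 1084 = 14690 \cdot 1084 = 15923960$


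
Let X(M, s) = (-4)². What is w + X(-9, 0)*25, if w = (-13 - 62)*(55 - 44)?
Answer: -425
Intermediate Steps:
w = -825 (w = -75*11 = -825)
X(M, s) = 16
w + X(-9, 0)*25 = -825 + 16*25 = -825 + 400 = -425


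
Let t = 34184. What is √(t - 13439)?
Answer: 3*√2305 ≈ 144.03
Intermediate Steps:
√(t - 13439) = √(34184 - 13439) = √20745 = 3*√2305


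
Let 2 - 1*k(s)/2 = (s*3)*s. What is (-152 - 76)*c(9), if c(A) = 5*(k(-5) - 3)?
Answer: 169860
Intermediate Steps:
k(s) = 4 - 6*s² (k(s) = 4 - 2*s*3*s = 4 - 2*3*s*s = 4 - 6*s²)
c(A) = -745 (c(A) = 5*((4 - 6*(-5)²) - 3) = 5*((4 - 6*25) - 3) = 5*((4 - 150) - 3) = 5*(-146 - 3) = 5*(-149) = -745)
(-152 - 76)*c(9) = (-152 - 76)*(-745) = -228*(-745) = 169860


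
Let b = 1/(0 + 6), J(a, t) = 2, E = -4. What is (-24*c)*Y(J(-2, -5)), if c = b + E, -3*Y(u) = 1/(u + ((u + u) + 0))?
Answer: -46/9 ≈ -5.1111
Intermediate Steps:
Y(u) = -1/(9*u) (Y(u) = -1/(3*(u + ((u + u) + 0))) = -1/(3*(u + (2*u + 0))) = -1/(3*(u + 2*u)) = -1/(3*u)/3 = -1/(9*u))
b = ⅙ (b = 1/6 = ⅙ ≈ 0.16667)
c = -23/6 (c = ⅙ - 4 = -23/6 ≈ -3.8333)
(-24*c)*Y(J(-2, -5)) = (-24*(-23/6))*(-⅑/2) = 92*(-⅑*½) = 92*(-1/18) = -46/9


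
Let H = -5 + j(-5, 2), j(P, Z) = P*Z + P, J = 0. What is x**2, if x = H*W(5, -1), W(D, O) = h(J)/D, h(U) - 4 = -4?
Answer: 0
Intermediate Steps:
h(U) = 0 (h(U) = 4 - 4 = 0)
W(D, O) = 0 (W(D, O) = 0/D = 0)
j(P, Z) = P + P*Z
H = -20 (H = -5 - 5*(1 + 2) = -5 - 5*3 = -5 - 15 = -20)
x = 0 (x = -20*0 = 0)
x**2 = 0**2 = 0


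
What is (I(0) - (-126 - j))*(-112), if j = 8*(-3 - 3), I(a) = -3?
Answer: -8400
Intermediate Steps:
j = -48 (j = 8*(-6) = -48)
(I(0) - (-126 - j))*(-112) = (-3 - (-126 - 1*(-48)))*(-112) = (-3 - (-126 + 48))*(-112) = (-3 - 1*(-78))*(-112) = (-3 + 78)*(-112) = 75*(-112) = -8400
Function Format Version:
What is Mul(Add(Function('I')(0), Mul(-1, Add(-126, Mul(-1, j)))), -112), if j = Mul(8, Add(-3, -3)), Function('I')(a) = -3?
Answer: -8400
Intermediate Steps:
j = -48 (j = Mul(8, -6) = -48)
Mul(Add(Function('I')(0), Mul(-1, Add(-126, Mul(-1, j)))), -112) = Mul(Add(-3, Mul(-1, Add(-126, Mul(-1, -48)))), -112) = Mul(Add(-3, Mul(-1, Add(-126, 48))), -112) = Mul(Add(-3, Mul(-1, -78)), -112) = Mul(Add(-3, 78), -112) = Mul(75, -112) = -8400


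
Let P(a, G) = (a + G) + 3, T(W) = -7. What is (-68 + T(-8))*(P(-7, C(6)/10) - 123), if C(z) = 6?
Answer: 9480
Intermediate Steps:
P(a, G) = 3 + G + a (P(a, G) = (G + a) + 3 = 3 + G + a)
(-68 + T(-8))*(P(-7, C(6)/10) - 123) = (-68 - 7)*((3 + 6/10 - 7) - 123) = -75*((3 + 6*(⅒) - 7) - 123) = -75*((3 + ⅗ - 7) - 123) = -75*(-17/5 - 123) = -75*(-632/5) = 9480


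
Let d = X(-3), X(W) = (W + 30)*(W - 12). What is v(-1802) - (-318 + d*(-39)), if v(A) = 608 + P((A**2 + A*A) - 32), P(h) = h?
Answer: 6479507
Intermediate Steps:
X(W) = (-12 + W)*(30 + W) (X(W) = (30 + W)*(-12 + W) = (-12 + W)*(30 + W))
d = -405 (d = -360 + (-3)**2 + 18*(-3) = -360 + 9 - 54 = -405)
v(A) = 576 + 2*A**2 (v(A) = 608 + ((A**2 + A*A) - 32) = 608 + ((A**2 + A**2) - 32) = 608 + (2*A**2 - 32) = 608 + (-32 + 2*A**2) = 576 + 2*A**2)
v(-1802) - (-318 + d*(-39)) = (576 + 2*(-1802)**2) - (-318 - 405*(-39)) = (576 + 2*3247204) - (-318 + 15795) = (576 + 6494408) - 1*15477 = 6494984 - 15477 = 6479507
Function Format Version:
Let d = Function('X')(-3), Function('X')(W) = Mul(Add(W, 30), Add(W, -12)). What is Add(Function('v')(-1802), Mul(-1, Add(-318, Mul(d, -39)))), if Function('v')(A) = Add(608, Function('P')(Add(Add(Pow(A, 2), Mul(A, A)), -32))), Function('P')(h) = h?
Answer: 6479507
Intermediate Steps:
Function('X')(W) = Mul(Add(-12, W), Add(30, W)) (Function('X')(W) = Mul(Add(30, W), Add(-12, W)) = Mul(Add(-12, W), Add(30, W)))
d = -405 (d = Add(-360, Pow(-3, 2), Mul(18, -3)) = Add(-360, 9, -54) = -405)
Function('v')(A) = Add(576, Mul(2, Pow(A, 2))) (Function('v')(A) = Add(608, Add(Add(Pow(A, 2), Mul(A, A)), -32)) = Add(608, Add(Add(Pow(A, 2), Pow(A, 2)), -32)) = Add(608, Add(Mul(2, Pow(A, 2)), -32)) = Add(608, Add(-32, Mul(2, Pow(A, 2)))) = Add(576, Mul(2, Pow(A, 2))))
Add(Function('v')(-1802), Mul(-1, Add(-318, Mul(d, -39)))) = Add(Add(576, Mul(2, Pow(-1802, 2))), Mul(-1, Add(-318, Mul(-405, -39)))) = Add(Add(576, Mul(2, 3247204)), Mul(-1, Add(-318, 15795))) = Add(Add(576, 6494408), Mul(-1, 15477)) = Add(6494984, -15477) = 6479507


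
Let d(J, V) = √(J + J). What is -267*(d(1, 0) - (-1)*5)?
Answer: -1335 - 267*√2 ≈ -1712.6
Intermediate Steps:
d(J, V) = √2*√J (d(J, V) = √(2*J) = √2*√J)
-267*(d(1, 0) - (-1)*5) = -267*(√2*√1 - (-1)*5) = -267*(√2*1 - 1*(-5)) = -267*(√2 + 5) = -267*(5 + √2) = -1335 - 267*√2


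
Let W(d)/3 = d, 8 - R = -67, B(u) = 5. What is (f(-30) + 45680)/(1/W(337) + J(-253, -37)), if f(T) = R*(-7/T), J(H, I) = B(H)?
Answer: 92400345/10112 ≈ 9137.7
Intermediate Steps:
R = 75 (R = 8 - 1*(-67) = 8 + 67 = 75)
J(H, I) = 5
W(d) = 3*d
f(T) = -525/T (f(T) = 75*(-7/T) = -525/T)
(f(-30) + 45680)/(1/W(337) + J(-253, -37)) = (-525/(-30) + 45680)/(1/(3*337) + 5) = (-525*(-1/30) + 45680)/(1/1011 + 5) = (35/2 + 45680)/(1/1011 + 5) = 91395/(2*(5056/1011)) = (91395/2)*(1011/5056) = 92400345/10112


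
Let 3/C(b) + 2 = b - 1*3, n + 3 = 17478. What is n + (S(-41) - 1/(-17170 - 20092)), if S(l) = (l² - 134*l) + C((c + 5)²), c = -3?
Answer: 918396515/37262 ≈ 24647.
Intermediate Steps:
n = 17475 (n = -3 + 17478 = 17475)
C(b) = 3/(-5 + b) (C(b) = 3/(-2 + (b - 1*3)) = 3/(-2 + (b - 3)) = 3/(-2 + (-3 + b)) = 3/(-5 + b))
S(l) = -3 + l² - 134*l (S(l) = (l² - 134*l) + 3/(-5 + (-3 + 5)²) = (l² - 134*l) + 3/(-5 + 2²) = (l² - 134*l) + 3/(-5 + 4) = (l² - 134*l) + 3/(-1) = (l² - 134*l) + 3*(-1) = (l² - 134*l) - 3 = -3 + l² - 134*l)
n + (S(-41) - 1/(-17170 - 20092)) = 17475 + ((-3 + (-41)² - 134*(-41)) - 1/(-17170 - 20092)) = 17475 + ((-3 + 1681 + 5494) - 1/(-37262)) = 17475 + (7172 - 1*(-1/37262)) = 17475 + (7172 + 1/37262) = 17475 + 267243065/37262 = 918396515/37262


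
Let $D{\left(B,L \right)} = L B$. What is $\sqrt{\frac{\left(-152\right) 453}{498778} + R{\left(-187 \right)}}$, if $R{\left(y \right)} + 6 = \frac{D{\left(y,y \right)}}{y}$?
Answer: $\frac{i \sqrt{12012196515445}}{249389} \approx 13.897 i$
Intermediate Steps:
$D{\left(B,L \right)} = B L$
$R{\left(y \right)} = -6 + y$ ($R{\left(y \right)} = -6 + \frac{y y}{y} = -6 + \frac{y^{2}}{y} = -6 + y$)
$\sqrt{\frac{\left(-152\right) 453}{498778} + R{\left(-187 \right)}} = \sqrt{\frac{\left(-152\right) 453}{498778} - 193} = \sqrt{\left(-68856\right) \frac{1}{498778} - 193} = \sqrt{- \frac{34428}{249389} - 193} = \sqrt{- \frac{48166505}{249389}} = \frac{i \sqrt{12012196515445}}{249389}$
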